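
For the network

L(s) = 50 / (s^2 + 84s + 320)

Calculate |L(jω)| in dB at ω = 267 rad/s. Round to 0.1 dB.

Substitute s = j267:
Numerator: 50 = 50 + j0
Denominator: (j267)^2 + 84(j267) + 320 = -70969 + j22428
|N| = √(50² + 0²) ≈ 50, ∠N ≈ 0.00°
|D| = √(70969² + 22428²) ≈ 74429, ∠D ≈ 162.46°
|L| = 50 / 74429 ≈ 0.00067178
Gain = 20 log₁₀(0.00067178) ≈ -63.46 dB

-63.5 dB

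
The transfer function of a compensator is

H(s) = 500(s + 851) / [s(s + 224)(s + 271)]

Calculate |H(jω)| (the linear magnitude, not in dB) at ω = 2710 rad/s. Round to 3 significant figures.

At s = jω = j2710:
zero (s+851): 851 + j2710 → |·| = √(851²+2710²) = √8068301 ≈ 2840.5, ∠ = arctan(2710/851) ≈ 72.57°
pole (s+224): 224 + j2710 → |·| = √(224²+2710²) = √7394276 ≈ 2719.2, ∠ = arctan(2710/224) ≈ 85.27°
pole (s+271): 271 + j2710 → |·| = √(271²+2710²) = √7417541 ≈ 2723.5, ∠ = arctan(2710/271) ≈ 84.29°
pole at origin: |s| = 2710, ∠ = 90.00° (in denominator)
|H| = 500 · 2840.5 / 2.007e+10 ≈ 7.0765e-05

7.08e-05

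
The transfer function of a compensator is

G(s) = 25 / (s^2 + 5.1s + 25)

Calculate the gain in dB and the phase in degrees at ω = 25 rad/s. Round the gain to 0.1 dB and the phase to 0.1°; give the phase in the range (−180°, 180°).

-27.8 dB, -168.0°

At s = jω = j25:
quadratic: (j25)² + 5.1·j25 + 25 = -600 + j127.5 → |·| ≈ 613.4, ∠ ≈ 168.00°
|G| = 25 / 613.4 ≈ 0.040756
Gain = 20 log₁₀(0.040756) ≈ -27.80 dB
∠G = 0.00° − 168.00° = -168.00°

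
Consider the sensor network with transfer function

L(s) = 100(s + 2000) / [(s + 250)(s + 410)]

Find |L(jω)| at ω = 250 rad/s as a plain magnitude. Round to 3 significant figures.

At s = jω = j250:
zero (s+2000): 2000 + j250 → |·| = √(2000²+250²) = √4062500 ≈ 2015.6, ∠ = arctan(250/2000) ≈ 7.13°
pole (s+250): 250 + j250 → |·| = √(250²+250²) = √125000 ≈ 353.55, ∠ = arctan(250/250) ≈ 45.00°
pole (s+410): 410 + j250 → |·| = √(410²+250²) = √230600 ≈ 480.21, ∠ = arctan(250/410) ≈ 31.37°
|L| = 100 · 2015.6 / 1.6978e+05 ≈ 1.1872

1.19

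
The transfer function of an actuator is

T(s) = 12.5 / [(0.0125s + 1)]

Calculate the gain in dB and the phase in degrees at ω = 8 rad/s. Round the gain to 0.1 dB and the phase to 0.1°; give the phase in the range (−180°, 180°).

At ω = 8 rad/s:
pole (1 + j8·0.0125) = 1 + j0.1 → |·| ≈ 1.005, ∠ ≈ 5.71°
|T| = 12.5 · 1 / (1.005) ≈ 12.438
Gain = 20 log₁₀(12.438) ≈ 21.90 dB
∠T = (0°) − (5.71°) = -5.71°

21.9 dB, -5.7°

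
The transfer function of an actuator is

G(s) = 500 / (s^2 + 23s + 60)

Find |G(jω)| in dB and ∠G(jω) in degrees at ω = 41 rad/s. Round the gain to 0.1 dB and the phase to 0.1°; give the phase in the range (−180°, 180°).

Substitute s = j41:
Numerator: 500 = 500 + j0
Denominator: (j41)^2 + 23(j41) + 60 = -1621 + j943
|N| = √(500² + 0²) ≈ 500, ∠N ≈ 0.00°
|D| = √(1621² + 943²) ≈ 1875.3, ∠D ≈ 149.81°
|G| = 500 / 1875.3 ≈ 0.26662
Gain = 20 log₁₀(0.26662) ≈ -11.48 dB
∠G = 0.00° − 149.81° = -149.81°

-11.5 dB, -149.8°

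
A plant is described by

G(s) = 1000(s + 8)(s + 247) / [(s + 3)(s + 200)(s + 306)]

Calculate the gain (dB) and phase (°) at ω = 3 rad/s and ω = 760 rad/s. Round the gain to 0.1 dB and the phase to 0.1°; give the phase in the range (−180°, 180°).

ω = 3: 18.2 dB, -25.2°; ω = 760: 1.9 dB, -71.7°

At s = jω = j3:
zero (s+8): 8 + j3 → |·| = √(8²+3²) = √73 ≈ 8.544, ∠ = arctan(3/8) ≈ 20.56°
zero (s+247): 247 + j3 → |·| = √(247²+3²) = √61018 ≈ 247.02, ∠ = arctan(3/247) ≈ 0.70°
pole (s+3): 3 + j3 → |·| = √(3²+3²) = √18 ≈ 4.2426, ∠ = arctan(3/3) ≈ 45.00°
pole (s+200): 200 + j3 → |·| = √(200²+3²) = √40009 ≈ 200.02, ∠ = arctan(3/200) ≈ 0.86°
pole (s+306): 306 + j3 → |·| = √(306²+3²) = √93645 ≈ 306.01, ∠ = arctan(3/306) ≈ 0.56°
|G| = 1000 · 2110.5 / 2.5968e+05 ≈ 8.1273
Gain = 20 log₁₀(8.1273) ≈ 18.20 dB
∠G = 21.26° − 46.42° = -25.16°

At s = jω = j760:
zero (s+8): 8 + j760 → |·| = √(8²+760²) = √577664 ≈ 760.04, ∠ = arctan(760/8) ≈ 89.40°
zero (s+247): 247 + j760 → |·| = √(247²+760²) = √638609 ≈ 799.13, ∠ = arctan(760/247) ≈ 72.00°
pole (s+3): 3 + j760 → |·| = √(3²+760²) = √577609 ≈ 760.01, ∠ = arctan(760/3) ≈ 89.77°
pole (s+200): 200 + j760 → |·| = √(200²+760²) = √617600 ≈ 785.88, ∠ = arctan(760/200) ≈ 75.26°
pole (s+306): 306 + j760 → |·| = √(306²+760²) = √671236 ≈ 819.29, ∠ = arctan(760/306) ≈ 68.07°
|G| = 1000 · 6.0737e+05 / 4.8934e+08 ≈ 1.2412
Gain = 20 log₁₀(1.2412) ≈ 1.88 dB
∠G = 161.40° − 233.10° = -71.70°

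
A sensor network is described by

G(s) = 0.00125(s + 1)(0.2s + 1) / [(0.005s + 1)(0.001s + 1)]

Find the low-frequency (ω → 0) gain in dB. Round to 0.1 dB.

G(0) = 0.00125 · 1 / 1 = 0.00125
20 log₁₀(0.00125) ≈ -58.06 dB

-58.1 dB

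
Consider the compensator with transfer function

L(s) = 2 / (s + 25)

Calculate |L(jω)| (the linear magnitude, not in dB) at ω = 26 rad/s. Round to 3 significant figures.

0.0554

Substitute s = j26:
Numerator: 2 = 2 + j0
Denominator: (j26) + 25 = 25 + j26
|N| = √(2² + 0²) ≈ 2, ∠N ≈ 0.00°
|D| = √(25² + 26²) ≈ 36.069, ∠D ≈ 46.12°
|L| = 2 / 36.069 ≈ 0.055449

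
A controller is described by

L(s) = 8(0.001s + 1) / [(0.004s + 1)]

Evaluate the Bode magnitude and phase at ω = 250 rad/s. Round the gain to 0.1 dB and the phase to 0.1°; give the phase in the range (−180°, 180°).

15.3 dB, -31.0°

At ω = 250 rad/s:
zero (1 + j250·0.001) = 1 + j0.25 → |·| ≈ 1.0308, ∠ ≈ 14.04°
pole (1 + j250·0.004) = 1 + j1 → |·| ≈ 1.4142, ∠ ≈ 45.00°
|L| = 8 · 1.0308 / (1.4142) ≈ 5.8311
Gain = 20 log₁₀(5.8311) ≈ 15.32 dB
∠L = (14.04°) − (45.00°) = -30.96°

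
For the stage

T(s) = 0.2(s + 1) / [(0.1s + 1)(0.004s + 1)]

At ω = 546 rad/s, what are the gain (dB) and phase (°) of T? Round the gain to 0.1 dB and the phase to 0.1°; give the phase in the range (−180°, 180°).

-1.6 dB, -64.5°

At ω = 546 rad/s:
zero (1 + j546·1) = 1 + j546 → |·| ≈ 546, ∠ ≈ 89.90°
pole (1 + j546·0.1) = 1 + j54.6 → |·| ≈ 54.609, ∠ ≈ 88.95°
pole (1 + j546·0.004) = 1 + j2.184 → |·| ≈ 2.4021, ∠ ≈ 65.40°
|T| = 0.2 · 546 / (54.609 · 2.4021) ≈ 0.83247
Gain = 20 log₁₀(0.83247) ≈ -1.59 dB
∠T = (89.90°) − (88.95° + 65.40°) = -64.45°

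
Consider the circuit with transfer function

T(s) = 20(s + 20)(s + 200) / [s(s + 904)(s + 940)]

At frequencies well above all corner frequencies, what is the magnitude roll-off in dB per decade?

Each pole contributes −20 dB/decade at high frequency; each zero contributes +20 dB/decade.
Net: 2 zero(s) − 3 pole(s) → -20 dB/decade.

-20 dB/decade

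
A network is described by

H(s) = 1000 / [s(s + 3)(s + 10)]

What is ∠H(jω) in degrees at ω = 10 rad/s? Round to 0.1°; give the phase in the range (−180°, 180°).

151.7°

At s = jω = j10:
pole (s+3): 3 + j10 → |·| = √(3²+10²) = √109 ≈ 10.44, ∠ = arctan(10/3) ≈ 73.30°
pole (s+10): 10 + j10 → |·| = √(10²+10²) = √200 ≈ 14.142, ∠ = arctan(10/10) ≈ 45.00°
pole at origin: |s| = 10, ∠ = 90.00° (in denominator)
∠H = 0.00° − 208.30° = -208.30° ≡ 151.70° (principal value)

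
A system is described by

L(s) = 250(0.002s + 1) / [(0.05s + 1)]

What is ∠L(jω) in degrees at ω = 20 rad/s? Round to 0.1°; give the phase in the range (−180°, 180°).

-42.7°

At ω = 20 rad/s:
zero (1 + j20·0.002) = 1 + j0.04 → |·| ≈ 1.0008, ∠ ≈ 2.29°
pole (1 + j20·0.05) = 1 + j1 → |·| ≈ 1.4142, ∠ ≈ 45.00°
∠L = (2.29°) − (45.00°) = -42.71°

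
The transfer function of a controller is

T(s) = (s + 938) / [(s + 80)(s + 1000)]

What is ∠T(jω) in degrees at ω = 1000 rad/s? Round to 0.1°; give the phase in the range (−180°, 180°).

At s = jω = j1000:
zero (s+938): 938 + j1000 → |·| = √(938²+1000²) = √1879844 ≈ 1371.1, ∠ = arctan(1000/938) ≈ 46.83°
pole (s+80): 80 + j1000 → |·| = √(80²+1000²) = √1006400 ≈ 1003.2, ∠ = arctan(1000/80) ≈ 85.43°
pole (s+1000): 1000 + j1000 → |·| = √(1000²+1000²) = √2000000 ≈ 1414.2, ∠ = arctan(1000/1000) ≈ 45.00°
∠T = 46.83° − 130.43° = -83.60°

-83.6°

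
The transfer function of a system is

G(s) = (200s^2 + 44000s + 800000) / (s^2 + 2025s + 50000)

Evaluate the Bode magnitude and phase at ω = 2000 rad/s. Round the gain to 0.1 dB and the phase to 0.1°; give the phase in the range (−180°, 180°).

Substitute s = j2000:
Numerator: 200(j2000)^2 + 44000(j2000) + 800000 = -799200000 + j88000000
Denominator: (j2000)^2 + 2025(j2000) + 50000 = -3950000 + j4050000
|N| = √(799200000² + 88000000²) ≈ 8.0403e+08, ∠N ≈ 173.72°
|D| = √(3950000² + 4050000²) ≈ 5.6573e+06, ∠D ≈ 134.28°
|G| = 8.0403e+08 / 5.6573e+06 ≈ 142.12
Gain = 20 log₁₀(142.12) ≈ 43.05 dB
∠G = 173.72° − 134.28° = 39.44°

43.1 dB, 39.4°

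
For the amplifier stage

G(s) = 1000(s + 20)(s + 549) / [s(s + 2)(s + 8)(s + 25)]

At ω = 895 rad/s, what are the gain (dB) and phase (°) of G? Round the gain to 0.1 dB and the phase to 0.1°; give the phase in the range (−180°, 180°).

-56.7 dB, 149.4°

At s = jω = j895:
zero (s+20): 20 + j895 → |·| = √(20²+895²) = √801425 ≈ 895.22, ∠ = arctan(895/20) ≈ 88.72°
zero (s+549): 549 + j895 → |·| = √(549²+895²) = √1102426 ≈ 1050, ∠ = arctan(895/549) ≈ 58.47°
pole (s+2): 2 + j895 → |·| = √(2²+895²) = √801029 ≈ 895, ∠ = arctan(895/2) ≈ 89.87°
pole (s+8): 8 + j895 → |·| = √(8²+895²) = √801089 ≈ 895.04, ∠ = arctan(895/8) ≈ 89.49°
pole (s+25): 25 + j895 → |·| = √(25²+895²) = √801650 ≈ 895.35, ∠ = arctan(895/25) ≈ 88.40°
pole at origin: |s| = 895, ∠ = 90.00° (in denominator)
|G| = 1000 · 9.3998e+05 / 6.4192e+11 ≈ 0.0014643
Gain = 20 log₁₀(0.0014643) ≈ -56.69 dB
∠G = 147.19° − 357.76° = -210.57° ≡ 149.43° (principal value)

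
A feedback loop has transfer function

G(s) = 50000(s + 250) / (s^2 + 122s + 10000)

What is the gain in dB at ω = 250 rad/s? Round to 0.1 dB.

At s = jω = j250:
zero (s+250): 250 + j250 → |·| = √(250²+250²) = √125000 ≈ 353.55, ∠ = arctan(250/250) ≈ 45.00°
quadratic: (j250)² + 122·j250 + 10000 = -52500 + j30500 → |·| ≈ 60717, ∠ ≈ 149.85°
|G| = 50000 · 353.55 / 60717 ≈ 291.15
Gain = 20 log₁₀(291.15) ≈ 49.28 dB

49.3 dB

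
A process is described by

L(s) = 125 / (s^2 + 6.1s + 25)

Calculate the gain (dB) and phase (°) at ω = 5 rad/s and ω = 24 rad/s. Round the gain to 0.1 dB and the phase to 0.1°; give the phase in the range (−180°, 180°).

ω = 5: 12.3 dB, -90.0°; ω = 24: -13.2 dB, -165.1°

At s = jω = j5:
quadratic: (j5)² + 6.1·j5 + 25 = 0 + j30.5 → |·| ≈ 30.5, ∠ ≈ 90.00°
|L| = 125 / 30.5 ≈ 4.0984
Gain = 20 log₁₀(4.0984) ≈ 12.25 dB
∠L = 0.00° − 90.00° = -90.00°

At s = jω = j24:
quadratic: (j24)² + 6.1·j24 + 25 = -551 + j146.4 → |·| ≈ 570.12, ∠ ≈ 165.12°
|L| = 125 / 570.12 ≈ 0.21925
Gain = 20 log₁₀(0.21925) ≈ -13.18 dB
∠L = 0.00° − 165.12° = -165.12°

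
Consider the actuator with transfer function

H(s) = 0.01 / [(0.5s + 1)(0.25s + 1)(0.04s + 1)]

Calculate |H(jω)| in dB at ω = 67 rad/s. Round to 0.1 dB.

At ω = 67 rad/s:
pole (1 + j67·0.5) = 1 + j33.5 → |·| ≈ 33.515, ∠ ≈ 88.29°
pole (1 + j67·0.25) = 1 + j16.75 → |·| ≈ 16.78, ∠ ≈ 86.58°
pole (1 + j67·0.04) = 1 + j2.68 → |·| ≈ 2.8605, ∠ ≈ 69.54°
|H| = 0.01 · 1 / (33.515 · 16.78 · 2.8605) ≈ 6.2162e-06
Gain = 20 log₁₀(6.2162e-06) ≈ -104.13 dB

-104.1 dB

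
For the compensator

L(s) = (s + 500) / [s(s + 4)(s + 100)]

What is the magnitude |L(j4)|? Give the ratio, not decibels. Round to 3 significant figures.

0.221

At s = jω = j4:
zero (s+500): 500 + j4 → |·| = √(500²+4²) = √250016 ≈ 500.02, ∠ = arctan(4/500) ≈ 0.46°
pole (s+4): 4 + j4 → |·| = √(4²+4²) = √32 ≈ 5.6569, ∠ = arctan(4/4) ≈ 45.00°
pole (s+100): 100 + j4 → |·| = √(100²+4²) = √10016 ≈ 100.08, ∠ = arctan(4/100) ≈ 2.29°
pole at origin: |s| = 4, ∠ = 90.00° (in denominator)
|L| = 1 · 500.02 / 2264.6 ≈ 0.2208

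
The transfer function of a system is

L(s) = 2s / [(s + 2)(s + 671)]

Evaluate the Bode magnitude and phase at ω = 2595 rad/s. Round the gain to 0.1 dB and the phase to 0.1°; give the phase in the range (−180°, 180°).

At s = jω = j2595:
zero at origin: s = j2595 → |·| = 2595, ∠ = 90.00°
pole (s+2): 2 + j2595 → |·| = √(2²+2595²) = √6734029 ≈ 2595, ∠ = arctan(2595/2) ≈ 89.96°
pole (s+671): 671 + j2595 → |·| = √(671²+2595²) = √7184266 ≈ 2680.3, ∠ = arctan(2595/671) ≈ 75.50°
|L| = 2 · 2595 / 6.9554e+06 ≈ 0.00074618
Gain = 20 log₁₀(0.00074618) ≈ -62.54 dB
∠L = 90.00° − 165.46° = -75.46°

-62.5 dB, -75.5°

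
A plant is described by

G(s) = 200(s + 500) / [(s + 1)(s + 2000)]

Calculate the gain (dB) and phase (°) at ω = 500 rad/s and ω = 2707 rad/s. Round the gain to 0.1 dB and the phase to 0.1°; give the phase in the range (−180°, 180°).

At s = jω = j500:
zero (s+500): 500 + j500 → |·| = √(500²+500²) = √500000 ≈ 707.11, ∠ = arctan(500/500) ≈ 45.00°
pole (s+1): 1 + j500 → |·| = √(1²+500²) = √250001 ≈ 500, ∠ = arctan(500/1) ≈ 89.89°
pole (s+2000): 2000 + j500 → |·| = √(2000²+500²) = √4250000 ≈ 2061.6, ∠ = arctan(500/2000) ≈ 14.04°
|G| = 200 · 707.11 / 1.0308e+06 ≈ 0.1372
Gain = 20 log₁₀(0.1372) ≈ -17.25 dB
∠G = 45.00° − 103.93° = -58.93°

At s = jω = j2707:
zero (s+500): 500 + j2707 → |·| = √(500²+2707²) = √7577849 ≈ 2752.8, ∠ = arctan(2707/500) ≈ 79.54°
pole (s+1): 1 + j2707 → |·| = √(1²+2707²) = √7327850 ≈ 2707, ∠ = arctan(2707/1) ≈ 89.98°
pole (s+2000): 2000 + j2707 → |·| = √(2000²+2707²) = √11327849 ≈ 3365.7, ∠ = arctan(2707/2000) ≈ 53.54°
|G| = 200 · 2752.8 / 9.1109e+06 ≈ 0.060429
Gain = 20 log₁₀(0.060429) ≈ -24.38 dB
∠G = 79.54° − 143.52° = -63.98°

ω = 500: -17.3 dB, -58.9°; ω = 2707: -24.4 dB, -64.0°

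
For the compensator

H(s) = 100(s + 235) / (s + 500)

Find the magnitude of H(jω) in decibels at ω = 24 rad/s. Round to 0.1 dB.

At s = jω = j24:
zero (s+235): 235 + j24 → |·| = √(235²+24²) = √55801 ≈ 236.22, ∠ = arctan(24/235) ≈ 5.83°
pole (s+500): 500 + j24 → |·| = √(500²+24²) = √250576 ≈ 500.58, ∠ = arctan(24/500) ≈ 2.75°
|H| = 100 · 236.22 / 500.58 ≈ 47.189
Gain = 20 log₁₀(47.189) ≈ 33.48 dB

33.5 dB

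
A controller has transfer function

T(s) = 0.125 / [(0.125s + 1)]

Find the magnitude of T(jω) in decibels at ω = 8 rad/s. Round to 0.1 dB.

-21.1 dB

At ω = 8 rad/s:
pole (1 + j8·0.125) = 1 + j1 → |·| ≈ 1.4142, ∠ ≈ 45.00°
|T| = 0.125 · 1 / (1.4142) ≈ 0.088389
Gain = 20 log₁₀(0.088389) ≈ -21.07 dB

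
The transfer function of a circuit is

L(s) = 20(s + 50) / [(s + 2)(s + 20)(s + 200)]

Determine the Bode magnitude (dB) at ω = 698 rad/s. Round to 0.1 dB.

At s = jω = j698:
zero (s+50): 50 + j698 → |·| = √(50²+698²) = √489704 ≈ 699.79, ∠ = arctan(698/50) ≈ 85.90°
pole (s+2): 2 + j698 → |·| = √(2²+698²) = √487208 ≈ 698, ∠ = arctan(698/2) ≈ 89.84°
pole (s+20): 20 + j698 → |·| = √(20²+698²) = √487604 ≈ 698.29, ∠ = arctan(698/20) ≈ 88.36°
pole (s+200): 200 + j698 → |·| = √(200²+698²) = √527204 ≈ 726.09, ∠ = arctan(698/200) ≈ 74.01°
|L| = 20 · 699.79 / 3.539e+08 ≈ 3.9547e-05
Gain = 20 log₁₀(3.9547e-05) ≈ -88.06 dB

-88.1 dB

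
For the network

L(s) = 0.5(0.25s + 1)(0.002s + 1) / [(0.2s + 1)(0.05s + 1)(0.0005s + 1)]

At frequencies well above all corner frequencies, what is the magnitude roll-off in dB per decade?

Each pole contributes −20 dB/decade at high frequency; each zero contributes +20 dB/decade.
Net: 2 zero(s) − 3 pole(s) → -20 dB/decade.

-20 dB/decade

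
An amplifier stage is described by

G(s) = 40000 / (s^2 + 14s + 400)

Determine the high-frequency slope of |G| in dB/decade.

Each pole contributes −20 dB/decade at high frequency; each zero contributes +20 dB/decade.
Net: 0 zero(s) − 2 pole(s) → -40 dB/decade.

-40 dB/decade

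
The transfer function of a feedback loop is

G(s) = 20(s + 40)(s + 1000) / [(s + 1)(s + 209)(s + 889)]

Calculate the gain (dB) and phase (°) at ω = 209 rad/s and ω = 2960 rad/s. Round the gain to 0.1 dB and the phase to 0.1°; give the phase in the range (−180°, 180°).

At s = jω = j209:
zero (s+40): 40 + j209 → |·| = √(40²+209²) = √45281 ≈ 212.79, ∠ = arctan(209/40) ≈ 79.17°
zero (s+1000): 1000 + j209 → |·| = √(1000²+209²) = √1043681 ≈ 1021.6, ∠ = arctan(209/1000) ≈ 11.80°
pole (s+1): 1 + j209 → |·| = √(1²+209²) = √43682 ≈ 209, ∠ = arctan(209/1) ≈ 89.73°
pole (s+209): 209 + j209 → |·| = √(209²+209²) = √87362 ≈ 295.57, ∠ = arctan(209/209) ≈ 45.00°
pole (s+889): 889 + j209 → |·| = √(889²+209²) = √834002 ≈ 913.24, ∠ = arctan(209/889) ≈ 13.23°
|G| = 20 · 2.1739e+05 / 5.6415e+07 ≈ 0.077068
Gain = 20 log₁₀(0.077068) ≈ -22.26 dB
∠G = 90.97° − 147.96° = -56.99°

At s = jω = j2960:
zero (s+40): 40 + j2960 → |·| = √(40²+2960²) = √8763200 ≈ 2960.3, ∠ = arctan(2960/40) ≈ 89.23°
zero (s+1000): 1000 + j2960 → |·| = √(1000²+2960²) = √9761600 ≈ 3124.4, ∠ = arctan(2960/1000) ≈ 71.33°
pole (s+1): 1 + j2960 → |·| = √(1²+2960²) = √8761601 ≈ 2960, ∠ = arctan(2960/1) ≈ 89.98°
pole (s+209): 209 + j2960 → |·| = √(209²+2960²) = √8805281 ≈ 2967.4, ∠ = arctan(2960/209) ≈ 85.96°
pole (s+889): 889 + j2960 → |·| = √(889²+2960²) = √9551921 ≈ 3090.6, ∠ = arctan(2960/889) ≈ 73.28°
|G| = 20 · 9.2492e+06 / 2.7146e+10 ≈ 0.0068144
Gain = 20 log₁₀(0.0068144) ≈ -43.33 dB
∠G = 160.56° − 249.22° = -88.66°

ω = 209: -22.3 dB, -57.0°; ω = 2960: -43.3 dB, -88.7°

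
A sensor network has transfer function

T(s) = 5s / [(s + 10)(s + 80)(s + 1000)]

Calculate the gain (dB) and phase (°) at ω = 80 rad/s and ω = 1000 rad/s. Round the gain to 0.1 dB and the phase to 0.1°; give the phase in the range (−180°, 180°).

At s = jω = j80:
zero at origin: s = j80 → |·| = 80, ∠ = 90.00°
pole (s+10): 10 + j80 → |·| = √(10²+80²) = √6500 ≈ 80.623, ∠ = arctan(80/10) ≈ 82.87°
pole (s+80): 80 + j80 → |·| = √(80²+80²) = √12800 ≈ 113.14, ∠ = arctan(80/80) ≈ 45.00°
pole (s+1000): 1000 + j80 → |·| = √(1000²+80²) = √1006400 ≈ 1003.2, ∠ = arctan(80/1000) ≈ 4.57°
|T| = 5 · 80 / 9.1509e+06 ≈ 4.3712e-05
Gain = 20 log₁₀(4.3712e-05) ≈ -87.19 dB
∠T = 90.00° − 132.44° = -42.44°

At s = jω = j1000:
zero at origin: s = j1000 → |·| = 1000, ∠ = 90.00°
pole (s+10): 10 + j1000 → |·| = √(10²+1000²) = √1000100 ≈ 1000, ∠ = arctan(1000/10) ≈ 89.43°
pole (s+80): 80 + j1000 → |·| = √(80²+1000²) = √1006400 ≈ 1003.2, ∠ = arctan(1000/80) ≈ 85.43°
pole (s+1000): 1000 + j1000 → |·| = √(1000²+1000²) = √2000000 ≈ 1414.2, ∠ = arctan(1000/1000) ≈ 45.00°
|T| = 5 · 1000 / 1.4187e+09 ≈ 3.5244e-06
Gain = 20 log₁₀(3.5244e-06) ≈ -109.06 dB
∠T = 90.00° − 219.86° = -129.86°

ω = 80: -87.2 dB, -42.4°; ω = 1000: -109.1 dB, -129.9°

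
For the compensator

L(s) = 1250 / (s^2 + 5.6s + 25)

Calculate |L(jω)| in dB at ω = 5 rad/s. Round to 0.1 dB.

At s = jω = j5:
quadratic: (j5)² + 5.6·j5 + 25 = 0 + j28 → |·| ≈ 28, ∠ ≈ 90.00°
|L| = 1250 / 28 ≈ 44.643
Gain = 20 log₁₀(44.643) ≈ 33.00 dB

33.0 dB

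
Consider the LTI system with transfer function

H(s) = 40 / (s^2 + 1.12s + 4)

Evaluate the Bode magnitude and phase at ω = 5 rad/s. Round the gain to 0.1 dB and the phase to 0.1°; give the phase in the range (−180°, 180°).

At s = jω = j5:
quadratic: (j5)² + 1.12·j5 + 4 = -21 + j5.6 → |·| ≈ 21.734, ∠ ≈ 165.07°
|H| = 40 / 21.734 ≈ 1.8404
Gain = 20 log₁₀(1.8404) ≈ 5.30 dB
∠H = 0.00° − 165.07° = -165.07°

5.3 dB, -165.1°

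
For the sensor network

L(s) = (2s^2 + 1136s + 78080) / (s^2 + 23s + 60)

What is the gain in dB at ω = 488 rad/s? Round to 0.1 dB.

Substitute s = j488:
Numerator: 2(j488)^2 + 1136(j488) + 78080 = -398208 + j554368
Denominator: (j488)^2 + 23(j488) + 60 = -238084 + j11224
|N| = √(398208² + 554368²) ≈ 6.8256e+05, ∠N ≈ 125.69°
|D| = √(238084² + 11224²) ≈ 2.3835e+05, ∠D ≈ 177.30°
|L| = 6.8256e+05 / 2.3835e+05 ≈ 2.8637
Gain = 20 log₁₀(2.8637) ≈ 9.14 dB

9.1 dB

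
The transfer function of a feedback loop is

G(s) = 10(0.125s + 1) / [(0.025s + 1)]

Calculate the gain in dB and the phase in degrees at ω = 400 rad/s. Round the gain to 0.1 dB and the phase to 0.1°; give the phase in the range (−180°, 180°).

33.9 dB, 4.6°

At ω = 400 rad/s:
zero (1 + j400·0.125) = 1 + j50 → |·| ≈ 50.01, ∠ ≈ 88.85°
pole (1 + j400·0.025) = 1 + j10 → |·| ≈ 10.05, ∠ ≈ 84.29°
|G| = 10 · 50.01 / (10.05) ≈ 49.761
Gain = 20 log₁₀(49.761) ≈ 33.94 dB
∠G = (88.85°) − (84.29°) = 4.56°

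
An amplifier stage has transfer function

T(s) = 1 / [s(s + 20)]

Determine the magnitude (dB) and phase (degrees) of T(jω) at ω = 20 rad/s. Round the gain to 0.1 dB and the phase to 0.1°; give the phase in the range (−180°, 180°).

-55.1 dB, -135.0°

At s = jω = j20:
pole (s+20): 20 + j20 → |·| = √(20²+20²) = √800 ≈ 28.284, ∠ = arctan(20/20) ≈ 45.00°
pole at origin: |s| = 20, ∠ = 90.00° (in denominator)
|T| = 1 / 565.68 ≈ 0.0017678
Gain = 20 log₁₀(0.0017678) ≈ -55.05 dB
∠T = 0.00° − 135.00° = -135.00°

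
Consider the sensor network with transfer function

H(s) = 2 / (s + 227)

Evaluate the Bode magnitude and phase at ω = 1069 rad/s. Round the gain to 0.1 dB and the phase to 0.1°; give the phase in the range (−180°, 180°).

-54.8 dB, -78.0°

At s = jω = j1069:
pole (s+227): 227 + j1069 → |·| = √(227²+1069²) = √1194290 ≈ 1092.8, ∠ = arctan(1069/227) ≈ 78.01°
|H| = 2 / 1092.8 ≈ 0.0018302
Gain = 20 log₁₀(0.0018302) ≈ -54.75 dB
∠H = 0.00° − 78.01° = -78.01°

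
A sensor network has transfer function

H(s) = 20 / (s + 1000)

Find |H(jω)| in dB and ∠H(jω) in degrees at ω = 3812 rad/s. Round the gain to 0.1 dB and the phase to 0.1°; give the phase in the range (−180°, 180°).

Substitute s = j3812:
Numerator: 20 = 20 + j0
Denominator: (j3812) + 1000 = 1000 + j3812
|N| = √(20² + 0²) ≈ 20, ∠N ≈ 0.00°
|D| = √(1000² + 3812²) ≈ 3941, ∠D ≈ 75.30°
|H| = 20 / 3941 ≈ 0.0050749
Gain = 20 log₁₀(0.0050749) ≈ -45.89 dB
∠H = 0.00° − 75.30° = -75.30°

-45.9 dB, -75.3°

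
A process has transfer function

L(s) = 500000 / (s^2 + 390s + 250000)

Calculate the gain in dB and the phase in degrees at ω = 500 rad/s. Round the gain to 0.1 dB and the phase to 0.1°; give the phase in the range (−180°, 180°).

8.2 dB, -90.0°

At s = jω = j500:
quadratic: (j500)² + 390·j500 + 250000 = 0 + j195000 → |·| ≈ 1.95e+05, ∠ ≈ 90.00°
|L| = 500000 / 1.95e+05 ≈ 2.5641
Gain = 20 log₁₀(2.5641) ≈ 8.18 dB
∠L = 0.00° − 90.00° = -90.00°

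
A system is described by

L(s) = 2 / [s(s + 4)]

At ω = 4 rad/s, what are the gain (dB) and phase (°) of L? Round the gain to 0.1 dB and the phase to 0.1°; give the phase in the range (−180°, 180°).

At s = jω = j4:
pole (s+4): 4 + j4 → |·| = √(4²+4²) = √32 ≈ 5.6569, ∠ = arctan(4/4) ≈ 45.00°
pole at origin: |s| = 4, ∠ = 90.00° (in denominator)
|L| = 2 / 22.628 ≈ 0.088386
Gain = 20 log₁₀(0.088386) ≈ -21.07 dB
∠L = 0.00° − 135.00° = -135.00°

-21.1 dB, -135.0°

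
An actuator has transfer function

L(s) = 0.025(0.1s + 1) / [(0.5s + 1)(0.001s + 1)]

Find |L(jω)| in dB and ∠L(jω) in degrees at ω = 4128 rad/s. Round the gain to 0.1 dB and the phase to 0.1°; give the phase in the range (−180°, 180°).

At ω = 4128 rad/s:
zero (1 + j4128·0.1) = 1 + j412.8 → |·| ≈ 412.8, ∠ ≈ 89.86°
pole (1 + j4128·0.5) = 1 + j2064 → |·| ≈ 2064, ∠ ≈ 89.97°
pole (1 + j4128·0.001) = 1 + j4.128 → |·| ≈ 4.2474, ∠ ≈ 76.38°
|L| = 0.025 · 412.8 / (2064 · 4.2474) ≈ 0.0011772
Gain = 20 log₁₀(0.0011772) ≈ -58.58 dB
∠L = (89.86°) − (89.97° + 76.38°) = -76.49°

-58.6 dB, -76.5°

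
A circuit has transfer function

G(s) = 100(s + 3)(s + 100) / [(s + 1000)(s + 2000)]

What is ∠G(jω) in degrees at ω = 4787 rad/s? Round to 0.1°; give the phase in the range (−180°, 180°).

33.2°

At s = jω = j4787:
zero (s+3): 3 + j4787 → |·| = √(3²+4787²) = √22915378 ≈ 4787, ∠ = arctan(4787/3) ≈ 89.96°
zero (s+100): 100 + j4787 → |·| = √(100²+4787²) = √22925369 ≈ 4788, ∠ = arctan(4787/100) ≈ 88.80°
pole (s+1000): 1000 + j4787 → |·| = √(1000²+4787²) = √23915369 ≈ 4890.3, ∠ = arctan(4787/1000) ≈ 78.20°
pole (s+2000): 2000 + j4787 → |·| = √(2000²+4787²) = √26915369 ≈ 5188, ∠ = arctan(4787/2000) ≈ 67.32°
∠G = 178.76° − 145.52° = 33.24°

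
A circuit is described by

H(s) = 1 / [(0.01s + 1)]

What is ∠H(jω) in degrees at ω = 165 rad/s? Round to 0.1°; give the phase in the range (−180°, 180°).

At ω = 165 rad/s:
pole (1 + j165·0.01) = 1 + j1.65 → |·| ≈ 1.9294, ∠ ≈ 58.78°
∠H = (0°) − (58.78°) = -58.78°

-58.8°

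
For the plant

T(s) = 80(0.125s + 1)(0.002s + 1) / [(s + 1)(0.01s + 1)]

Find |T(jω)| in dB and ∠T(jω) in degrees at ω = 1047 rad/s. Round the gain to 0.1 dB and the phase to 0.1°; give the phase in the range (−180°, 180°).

At ω = 1047 rad/s:
zero (1 + j1047·0.125) = 1 + j130.875 → |·| ≈ 130.88, ∠ ≈ 89.56°
zero (1 + j1047·0.002) = 1 + j2.094 → |·| ≈ 2.3205, ∠ ≈ 64.47°
pole (1 + j1047·1) = 1 + j1047 → |·| ≈ 1047, ∠ ≈ 89.95°
pole (1 + j1047·0.01) = 1 + j10.47 → |·| ≈ 10.518, ∠ ≈ 84.54°
|T| = 80 · 130.88 · 2.3205 / (1047 · 10.518) ≈ 2.2063
Gain = 20 log₁₀(2.2063) ≈ 6.87 dB
∠T = (89.56° + 64.47°) − (89.95° + 84.54°) = -20.46°

6.9 dB, -20.5°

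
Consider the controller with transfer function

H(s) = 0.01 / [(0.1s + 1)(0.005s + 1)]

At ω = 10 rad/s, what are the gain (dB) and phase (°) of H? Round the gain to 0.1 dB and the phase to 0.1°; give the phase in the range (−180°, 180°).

At ω = 10 rad/s:
pole (1 + j10·0.1) = 1 + j1 → |·| ≈ 1.4142, ∠ ≈ 45.00°
pole (1 + j10·0.005) = 1 + j0.05 → |·| ≈ 1.0012, ∠ ≈ 2.86°
|H| = 0.01 · 1 / (1.4142 · 1.0012) ≈ 0.0070627
Gain = 20 log₁₀(0.0070627) ≈ -43.02 dB
∠H = (0°) − (45.00° + 2.86°) = -47.86°

-43.0 dB, -47.9°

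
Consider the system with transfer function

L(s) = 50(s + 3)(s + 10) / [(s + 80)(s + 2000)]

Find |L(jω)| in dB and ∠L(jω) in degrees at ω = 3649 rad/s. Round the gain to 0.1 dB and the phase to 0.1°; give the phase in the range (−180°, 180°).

At s = jω = j3649:
zero (s+3): 3 + j3649 → |·| = √(3²+3649²) = √13315210 ≈ 3649, ∠ = arctan(3649/3) ≈ 89.95°
zero (s+10): 10 + j3649 → |·| = √(10²+3649²) = √13315301 ≈ 3649, ∠ = arctan(3649/10) ≈ 89.84°
pole (s+80): 80 + j3649 → |·| = √(80²+3649²) = √13321601 ≈ 3649.9, ∠ = arctan(3649/80) ≈ 88.74°
pole (s+2000): 2000 + j3649 → |·| = √(2000²+3649²) = √17315201 ≈ 4161.2, ∠ = arctan(3649/2000) ≈ 61.27°
|L| = 50 · 1.3315e+07 / 1.5188e+07 ≈ 43.834
Gain = 20 log₁₀(43.834) ≈ 32.84 dB
∠L = 179.79° − 150.01° = 29.78°

32.8 dB, 29.8°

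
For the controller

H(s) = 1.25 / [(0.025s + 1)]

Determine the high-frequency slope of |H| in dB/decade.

-20 dB/decade

Each pole contributes −20 dB/decade at high frequency; each zero contributes +20 dB/decade.
Net: 0 zero(s) − 1 pole(s) → -20 dB/decade.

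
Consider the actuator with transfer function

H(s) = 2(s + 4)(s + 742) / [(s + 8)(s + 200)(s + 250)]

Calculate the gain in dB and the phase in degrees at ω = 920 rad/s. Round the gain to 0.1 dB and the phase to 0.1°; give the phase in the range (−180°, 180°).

-51.6 dB, -101.2°

At s = jω = j920:
zero (s+4): 4 + j920 → |·| = √(4²+920²) = √846416 ≈ 920.01, ∠ = arctan(920/4) ≈ 89.75°
zero (s+742): 742 + j920 → |·| = √(742²+920²) = √1396964 ≈ 1181.9, ∠ = arctan(920/742) ≈ 51.11°
pole (s+8): 8 + j920 → |·| = √(8²+920²) = √846464 ≈ 920.03, ∠ = arctan(920/8) ≈ 89.50°
pole (s+200): 200 + j920 → |·| = √(200²+920²) = √886400 ≈ 941.49, ∠ = arctan(920/200) ≈ 77.74°
pole (s+250): 250 + j920 → |·| = √(250²+920²) = √908900 ≈ 953.36, ∠ = arctan(920/250) ≈ 74.80°
|H| = 2 · 1.0874e+06 / 8.258e+08 ≈ 0.0026336
Gain = 20 log₁₀(0.0026336) ≈ -51.59 dB
∠H = 140.86° − 242.04° = -101.18°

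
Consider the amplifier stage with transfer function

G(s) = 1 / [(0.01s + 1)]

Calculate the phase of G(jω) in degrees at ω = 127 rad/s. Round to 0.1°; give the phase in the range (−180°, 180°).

At ω = 127 rad/s:
pole (1 + j127·0.01) = 1 + j1.27 → |·| ≈ 1.6164, ∠ ≈ 51.78°
∠G = (0°) − (51.78°) = -51.78°

-51.8°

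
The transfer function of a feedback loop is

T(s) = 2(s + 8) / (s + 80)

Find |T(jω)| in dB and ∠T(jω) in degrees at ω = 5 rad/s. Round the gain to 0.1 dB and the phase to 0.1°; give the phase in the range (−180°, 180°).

-12.6 dB, 28.4°

At s = jω = j5:
zero (s+8): 8 + j5 → |·| = √(8²+5²) = √89 ≈ 9.434, ∠ = arctan(5/8) ≈ 32.01°
pole (s+80): 80 + j5 → |·| = √(80²+5²) = √6425 ≈ 80.156, ∠ = arctan(5/80) ≈ 3.58°
|T| = 2 · 9.434 / 80.156 ≈ 0.23539
Gain = 20 log₁₀(0.23539) ≈ -12.56 dB
∠T = 32.01° − 3.58° = 28.43°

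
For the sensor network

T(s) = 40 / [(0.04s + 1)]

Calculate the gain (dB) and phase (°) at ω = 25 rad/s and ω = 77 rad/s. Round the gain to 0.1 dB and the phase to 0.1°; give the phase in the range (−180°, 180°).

At ω = 25 rad/s:
pole (1 + j25·0.04) = 1 + j1 → |·| ≈ 1.4142, ∠ ≈ 45.00°
|T| = 40 · 1 / (1.4142) ≈ 28.285
Gain = 20 log₁₀(28.285) ≈ 29.03 dB
∠T = (0°) − (45.00°) = -45.00°

At ω = 77 rad/s:
pole (1 + j77·0.04) = 1 + j3.08 → |·| ≈ 3.2383, ∠ ≈ 72.01°
|T| = 40 · 1 / (3.2383) ≈ 12.352
Gain = 20 log₁₀(12.352) ≈ 21.83 dB
∠T = (0°) − (72.01°) = -72.01°

ω = 25: 29.0 dB, -45.0°; ω = 77: 21.8 dB, -72.0°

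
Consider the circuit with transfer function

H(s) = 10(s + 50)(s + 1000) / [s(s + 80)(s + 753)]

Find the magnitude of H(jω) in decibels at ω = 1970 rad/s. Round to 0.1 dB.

At s = jω = j1970:
zero (s+50): 50 + j1970 → |·| = √(50²+1970²) = √3883400 ≈ 1970.6, ∠ = arctan(1970/50) ≈ 88.55°
zero (s+1000): 1000 + j1970 → |·| = √(1000²+1970²) = √4880900 ≈ 2209.3, ∠ = arctan(1970/1000) ≈ 63.09°
pole (s+80): 80 + j1970 → |·| = √(80²+1970²) = √3887300 ≈ 1971.6, ∠ = arctan(1970/80) ≈ 87.67°
pole (s+753): 753 + j1970 → |·| = √(753²+1970²) = √4447909 ≈ 2109, ∠ = arctan(1970/753) ≈ 69.08°
pole at origin: |s| = 1970, ∠ = 90.00° (in denominator)
|H| = 10 · 4.3536e+06 / 8.1915e+09 ≈ 0.0053148
Gain = 20 log₁₀(0.0053148) ≈ -45.49 dB

-45.5 dB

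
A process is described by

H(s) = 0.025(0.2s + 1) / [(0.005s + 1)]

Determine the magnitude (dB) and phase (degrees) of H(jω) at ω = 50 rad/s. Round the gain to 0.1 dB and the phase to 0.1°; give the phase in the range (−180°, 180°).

-12.3 dB, 70.3°

At ω = 50 rad/s:
zero (1 + j50·0.2) = 1 + j10 → |·| ≈ 10.05, ∠ ≈ 84.29°
pole (1 + j50·0.005) = 1 + j0.25 → |·| ≈ 1.0308, ∠ ≈ 14.04°
|H| = 0.025 · 10.05 / (1.0308) ≈ 0.24374
Gain = 20 log₁₀(0.24374) ≈ -12.26 dB
∠H = (84.29°) − (14.04°) = 70.25°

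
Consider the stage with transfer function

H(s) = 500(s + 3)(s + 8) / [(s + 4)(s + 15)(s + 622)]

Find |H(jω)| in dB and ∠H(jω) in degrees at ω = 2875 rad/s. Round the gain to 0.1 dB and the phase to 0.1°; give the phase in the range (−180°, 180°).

At s = jω = j2875:
zero (s+3): 3 + j2875 → |·| = √(3²+2875²) = √8265634 ≈ 2875, ∠ = arctan(2875/3) ≈ 89.94°
zero (s+8): 8 + j2875 → |·| = √(8²+2875²) = √8265689 ≈ 2875, ∠ = arctan(2875/8) ≈ 89.84°
pole (s+4): 4 + j2875 → |·| = √(4²+2875²) = √8265641 ≈ 2875, ∠ = arctan(2875/4) ≈ 89.92°
pole (s+15): 15 + j2875 → |·| = √(15²+2875²) = √8265850 ≈ 2875, ∠ = arctan(2875/15) ≈ 89.70°
pole (s+622): 622 + j2875 → |·| = √(622²+2875²) = √8652509 ≈ 2941.5, ∠ = arctan(2875/622) ≈ 77.79°
|H| = 500 · 8.2656e+06 / 2.4313e+10 ≈ 0.16998
Gain = 20 log₁₀(0.16998) ≈ -15.39 dB
∠H = 179.78° − 257.41° = -77.63°

-15.4 dB, -77.6°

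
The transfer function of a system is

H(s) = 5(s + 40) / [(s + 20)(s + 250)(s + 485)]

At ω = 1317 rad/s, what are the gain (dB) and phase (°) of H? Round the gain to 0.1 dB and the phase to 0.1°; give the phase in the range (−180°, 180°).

-111.5 dB, -149.9°

At s = jω = j1317:
zero (s+40): 40 + j1317 → |·| = √(40²+1317²) = √1736089 ≈ 1317.6, ∠ = arctan(1317/40) ≈ 88.26°
pole (s+20): 20 + j1317 → |·| = √(20²+1317²) = √1734889 ≈ 1317.2, ∠ = arctan(1317/20) ≈ 89.13°
pole (s+250): 250 + j1317 → |·| = √(250²+1317²) = √1796989 ≈ 1340.5, ∠ = arctan(1317/250) ≈ 79.25°
pole (s+485): 485 + j1317 → |·| = √(485²+1317²) = √1969714 ≈ 1403.5, ∠ = arctan(1317/485) ≈ 69.78°
|H| = 5 · 1317.6 / 2.4782e+09 ≈ 2.6584e-06
Gain = 20 log₁₀(2.6584e-06) ≈ -111.51 dB
∠H = 88.26° − 238.16° = -149.90°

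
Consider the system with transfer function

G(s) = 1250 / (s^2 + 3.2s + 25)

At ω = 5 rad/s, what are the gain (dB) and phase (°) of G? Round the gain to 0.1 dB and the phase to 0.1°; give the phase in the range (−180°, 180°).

At s = jω = j5:
quadratic: (j5)² + 3.2·j5 + 25 = 0 + j16 → |·| ≈ 16, ∠ ≈ 90.00°
|G| = 1250 / 16 ≈ 78.125
Gain = 20 log₁₀(78.125) ≈ 37.86 dB
∠G = 0.00° − 90.00° = -90.00°

37.9 dB, -90.0°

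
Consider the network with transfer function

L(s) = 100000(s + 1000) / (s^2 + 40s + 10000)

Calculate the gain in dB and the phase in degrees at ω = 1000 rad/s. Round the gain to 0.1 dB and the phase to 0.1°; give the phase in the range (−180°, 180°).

At s = jω = j1000:
zero (s+1000): 1000 + j1000 → |·| = √(1000²+1000²) = √2000000 ≈ 1414.2, ∠ = arctan(1000/1000) ≈ 45.00°
quadratic: (j1000)² + 40·j1000 + 10000 = -990000 + j40000 → |·| ≈ 9.9081e+05, ∠ ≈ 177.69°
|L| = 100000 · 1414.2 / 9.9081e+05 ≈ 142.73
Gain = 20 log₁₀(142.73) ≈ 43.09 dB
∠L = 45.00° − 177.69° = -132.69°

43.1 dB, -132.7°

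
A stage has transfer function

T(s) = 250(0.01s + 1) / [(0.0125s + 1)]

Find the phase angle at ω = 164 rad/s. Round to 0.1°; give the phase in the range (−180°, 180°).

At ω = 164 rad/s:
zero (1 + j164·0.01) = 1 + j1.64 → |·| ≈ 1.9208, ∠ ≈ 58.63°
pole (1 + j164·0.0125) = 1 + j2.05 → |·| ≈ 2.2809, ∠ ≈ 64.00°
∠T = (58.63°) − (64.00°) = -5.37°

-5.4°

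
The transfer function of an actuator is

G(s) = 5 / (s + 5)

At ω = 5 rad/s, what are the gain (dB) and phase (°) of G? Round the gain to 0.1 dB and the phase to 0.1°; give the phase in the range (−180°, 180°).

-3.0 dB, -45.0°

Substitute s = j5:
Numerator: 5 = 5 + j0
Denominator: (j5) + 5 = 5 + j5
|N| = √(5² + 0²) ≈ 5, ∠N ≈ 0.00°
|D| = √(5² + 5²) ≈ 7.0711, ∠D ≈ 45.00°
|G| = 5 / 7.0711 ≈ 0.7071
Gain = 20 log₁₀(0.7071) ≈ -3.01 dB
∠G = 0.00° − 45.00° = -45.00°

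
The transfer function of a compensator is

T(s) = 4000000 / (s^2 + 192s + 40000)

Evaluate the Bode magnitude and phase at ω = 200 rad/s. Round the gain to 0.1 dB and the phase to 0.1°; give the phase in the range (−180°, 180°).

40.4 dB, -90.0°

At s = jω = j200:
quadratic: (j200)² + 192·j200 + 40000 = 0 + j38400 → |·| ≈ 38400, ∠ ≈ 90.00°
|T| = 4000000 / 38400 ≈ 104.17
Gain = 20 log₁₀(104.17) ≈ 40.35 dB
∠T = 0.00° − 90.00° = -90.00°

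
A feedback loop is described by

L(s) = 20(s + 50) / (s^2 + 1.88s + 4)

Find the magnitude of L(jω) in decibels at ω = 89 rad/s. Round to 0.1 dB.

-11.8 dB

At s = jω = j89:
zero (s+50): 50 + j89 → |·| = √(50²+89²) = √10421 ≈ 102.08, ∠ = arctan(89/50) ≈ 60.67°
quadratic: (j89)² + 1.88·j89 + 4 = -7917 + j167.32 → |·| ≈ 7918.8, ∠ ≈ 178.79°
|L| = 20 · 102.08 / 7918.8 ≈ 0.25782
Gain = 20 log₁₀(0.25782) ≈ -11.77 dB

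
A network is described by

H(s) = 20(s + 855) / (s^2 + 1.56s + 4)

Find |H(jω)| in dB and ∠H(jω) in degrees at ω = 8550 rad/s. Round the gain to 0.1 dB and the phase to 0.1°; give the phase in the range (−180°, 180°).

-52.6 dB, -95.7°

At s = jω = j8550:
zero (s+855): 855 + j8550 → |·| = √(855²+8550²) = √73833525 ≈ 8592.6, ∠ = arctan(8550/855) ≈ 84.29°
quadratic: (j8550)² + 1.56·j8550 + 4 = -73102496 + j13338 → |·| ≈ 7.3102e+07, ∠ ≈ 179.99°
|H| = 20 · 8592.6 / 7.3102e+07 ≈ 0.0023509
Gain = 20 log₁₀(0.0023509) ≈ -52.58 dB
∠H = 84.29° − 179.99° = -95.70°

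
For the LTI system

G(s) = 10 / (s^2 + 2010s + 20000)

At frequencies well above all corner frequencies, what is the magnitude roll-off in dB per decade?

-40 dB/decade

Each pole contributes −20 dB/decade at high frequency; each zero contributes +20 dB/decade.
Net: 0 zero(s) − 2 pole(s) → -40 dB/decade.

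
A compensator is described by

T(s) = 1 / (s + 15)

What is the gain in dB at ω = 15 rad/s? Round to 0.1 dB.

-26.5 dB

Substitute s = j15:
Numerator: 1 = 1 + j0
Denominator: (j15) + 15 = 15 + j15
|N| = √(1² + 0²) ≈ 1, ∠N ≈ 0.00°
|D| = √(15² + 15²) ≈ 21.213, ∠D ≈ 45.00°
|T| = 1 / 21.213 ≈ 0.047141
Gain = 20 log₁₀(0.047141) ≈ -26.53 dB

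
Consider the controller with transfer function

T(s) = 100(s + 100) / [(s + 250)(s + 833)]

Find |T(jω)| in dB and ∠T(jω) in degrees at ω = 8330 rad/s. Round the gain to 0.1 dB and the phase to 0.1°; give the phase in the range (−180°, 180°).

-38.5 dB, -83.3°

At s = jω = j8330:
zero (s+100): 100 + j8330 → |·| = √(100²+8330²) = √69398900 ≈ 8330.6, ∠ = arctan(8330/100) ≈ 89.31°
pole (s+250): 250 + j8330 → |·| = √(250²+8330²) = √69451400 ≈ 8333.8, ∠ = arctan(8330/250) ≈ 88.28°
pole (s+833): 833 + j8330 → |·| = √(833²+8330²) = √70082789 ≈ 8371.5, ∠ = arctan(8330/833) ≈ 84.29°
|T| = 100 · 8330.6 / 6.9766e+07 ≈ 0.011941
Gain = 20 log₁₀(0.011941) ≈ -38.46 dB
∠T = 89.31° − 172.57° = -83.26°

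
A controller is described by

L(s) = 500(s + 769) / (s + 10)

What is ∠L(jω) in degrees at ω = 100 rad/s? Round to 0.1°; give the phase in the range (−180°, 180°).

At s = jω = j100:
zero (s+769): 769 + j100 → |·| = √(769²+100²) = √601361 ≈ 775.47, ∠ = arctan(100/769) ≈ 7.41°
pole (s+10): 10 + j100 → |·| = √(10²+100²) = √10100 ≈ 100.5, ∠ = arctan(100/10) ≈ 84.29°
∠L = 7.41° − 84.29° = -76.88°

-76.9°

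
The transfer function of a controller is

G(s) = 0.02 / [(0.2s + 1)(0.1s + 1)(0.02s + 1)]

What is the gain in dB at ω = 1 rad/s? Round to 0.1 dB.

At ω = 1 rad/s:
pole (1 + j1·0.2) = 1 + j0.2 → |·| ≈ 1.0198, ∠ ≈ 11.31°
pole (1 + j1·0.1) = 1 + j0.1 → |·| ≈ 1.005, ∠ ≈ 5.71°
pole (1 + j1·0.02) = 1 + j0.02 → |·| ≈ 1.0002, ∠ ≈ 1.15°
|G| = 0.02 · 1 / (1.0198 · 1.005 · 1.0002) ≈ 0.01951
Gain = 20 log₁₀(0.01951) ≈ -34.19 dB

-34.2 dB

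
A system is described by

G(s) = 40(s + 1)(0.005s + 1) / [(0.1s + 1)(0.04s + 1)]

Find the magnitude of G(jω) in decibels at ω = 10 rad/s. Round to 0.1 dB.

At ω = 10 rad/s:
zero (1 + j10·1) = 1 + j10 → |·| ≈ 10.05, ∠ ≈ 84.29°
zero (1 + j10·0.005) = 1 + j0.05 → |·| ≈ 1.0012, ∠ ≈ 2.86°
pole (1 + j10·0.1) = 1 + j1 → |·| ≈ 1.4142, ∠ ≈ 45.00°
pole (1 + j10·0.04) = 1 + j0.4 → |·| ≈ 1.077, ∠ ≈ 21.80°
|G| = 40 · 10.05 · 1.0012 / (1.4142 · 1.077) ≈ 264.25
Gain = 20 log₁₀(264.25) ≈ 48.44 dB

48.4 dB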